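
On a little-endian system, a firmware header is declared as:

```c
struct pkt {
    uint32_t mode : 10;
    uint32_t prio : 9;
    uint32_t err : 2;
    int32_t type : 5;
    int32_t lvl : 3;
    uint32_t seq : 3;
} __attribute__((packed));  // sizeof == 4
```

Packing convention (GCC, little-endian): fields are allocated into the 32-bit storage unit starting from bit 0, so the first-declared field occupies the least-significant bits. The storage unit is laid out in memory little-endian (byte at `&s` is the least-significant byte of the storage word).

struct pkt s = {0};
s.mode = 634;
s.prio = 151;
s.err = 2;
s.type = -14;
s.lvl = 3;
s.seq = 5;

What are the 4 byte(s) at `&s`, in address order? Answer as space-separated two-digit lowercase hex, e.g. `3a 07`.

[0+:10] mode=634 & 0x3ff = 0x27a; word=0x0000027a
[10+:9] prio=151 & 0x1ff = 0x97; word=0x00025e7a
[19+:2] err=2 & 0x3 = 0x2; word=0x00125e7a
[21+:5] type=-14 & 0x1f = 0x12; word=0x02525e7a
[26+:3] lvl=3 & 0x7 = 0x3; word=0x0e525e7a
[29+:3] seq=5 & 0x7 = 0x5; word=0xae525e7a
word = 0xae525e7a → little-endian bytes:
  [0]=0x7a  [1]=0x5e  [2]=0x52  [3]=0xae

7a 5e 52 ae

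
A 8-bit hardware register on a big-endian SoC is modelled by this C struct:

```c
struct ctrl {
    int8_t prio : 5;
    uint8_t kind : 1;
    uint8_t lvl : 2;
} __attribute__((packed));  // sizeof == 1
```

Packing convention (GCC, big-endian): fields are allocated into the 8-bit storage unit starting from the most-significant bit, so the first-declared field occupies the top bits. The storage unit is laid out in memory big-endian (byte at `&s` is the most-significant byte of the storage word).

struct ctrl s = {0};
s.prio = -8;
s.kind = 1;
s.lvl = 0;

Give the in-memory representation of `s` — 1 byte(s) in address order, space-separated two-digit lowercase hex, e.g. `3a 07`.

prio (5b) val=-8 bits=0x18 at bit 3: 0xc0
kind (1b) val=1 bits=0x1 at bit 2: 0xc4
lvl (2b) val=0 bits=0x0 at bit 0: 0xc4
word = 0xc4 → big-endian bytes:
  [0]=0xc4

c4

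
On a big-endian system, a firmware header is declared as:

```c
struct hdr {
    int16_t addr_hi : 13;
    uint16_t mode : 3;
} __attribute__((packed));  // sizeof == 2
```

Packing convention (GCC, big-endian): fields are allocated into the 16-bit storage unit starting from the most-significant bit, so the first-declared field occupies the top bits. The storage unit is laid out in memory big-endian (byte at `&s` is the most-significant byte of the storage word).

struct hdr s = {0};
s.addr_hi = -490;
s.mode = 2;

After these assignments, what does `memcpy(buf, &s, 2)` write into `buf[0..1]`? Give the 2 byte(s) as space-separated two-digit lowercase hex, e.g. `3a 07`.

f0 b2

[3+:13] addr_hi=-490 & 0x1fff = 0x1e16; word=0xf0b0
[0+:3] mode=2 & 0x7 = 0x2; word=0xf0b2
word = 0xf0b2 → big-endian bytes:
  [0]=0xf0  [1]=0xb2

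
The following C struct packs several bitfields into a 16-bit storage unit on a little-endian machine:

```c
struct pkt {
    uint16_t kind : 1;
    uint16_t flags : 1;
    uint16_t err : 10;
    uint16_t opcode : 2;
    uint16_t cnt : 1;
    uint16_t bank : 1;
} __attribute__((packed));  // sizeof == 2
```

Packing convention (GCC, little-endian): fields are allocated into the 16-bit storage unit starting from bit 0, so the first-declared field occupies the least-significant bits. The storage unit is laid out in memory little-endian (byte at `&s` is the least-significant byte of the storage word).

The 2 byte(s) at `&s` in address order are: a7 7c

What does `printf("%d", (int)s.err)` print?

[0]=0xa7 [1]=0x7c (little-endian) → word 0x7ca7
kind:1 @ bit 0 → (0x7ca7>>0)&0x1 = 0x1
flags:1 @ bit 1 → (0x7ca7>>1)&0x1 = 0x1
err:10 @ bit 2 → (0x7ca7>>2)&0x3ff = 0x329  ←
opcode:2 @ bit 12 → (0x7ca7>>12)&0x3 = 0x3
cnt:1 @ bit 14 → (0x7ca7>>14)&0x1 = 0x1
bank:1 @ bit 15 → (0x7ca7>>15)&0x1 = 0x0

809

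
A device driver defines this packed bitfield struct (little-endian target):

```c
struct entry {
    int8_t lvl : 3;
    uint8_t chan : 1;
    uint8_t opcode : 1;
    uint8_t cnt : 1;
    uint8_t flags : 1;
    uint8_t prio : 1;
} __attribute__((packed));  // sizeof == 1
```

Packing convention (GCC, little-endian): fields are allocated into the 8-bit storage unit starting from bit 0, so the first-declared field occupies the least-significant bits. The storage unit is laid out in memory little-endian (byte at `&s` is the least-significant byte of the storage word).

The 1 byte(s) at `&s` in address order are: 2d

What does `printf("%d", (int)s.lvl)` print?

[0]=0x2d (little-endian) → word 0x2d
lvl:3 @ bit 0 → (0x2d>>0)&0x7 = 0x5  ←
chan:1 @ bit 3 → (0x2d>>3)&0x1 = 0x1
opcode:1 @ bit 4 → (0x2d>>4)&0x1 = 0x0
cnt:1 @ bit 5 → (0x2d>>5)&0x1 = 0x1
flags:1 @ bit 6 → (0x2d>>6)&0x1 = 0x0
prio:1 @ bit 7 → (0x2d>>7)&0x1 = 0x0
lvl signed 3b, MSB=1: 5 - 8 = -3

-3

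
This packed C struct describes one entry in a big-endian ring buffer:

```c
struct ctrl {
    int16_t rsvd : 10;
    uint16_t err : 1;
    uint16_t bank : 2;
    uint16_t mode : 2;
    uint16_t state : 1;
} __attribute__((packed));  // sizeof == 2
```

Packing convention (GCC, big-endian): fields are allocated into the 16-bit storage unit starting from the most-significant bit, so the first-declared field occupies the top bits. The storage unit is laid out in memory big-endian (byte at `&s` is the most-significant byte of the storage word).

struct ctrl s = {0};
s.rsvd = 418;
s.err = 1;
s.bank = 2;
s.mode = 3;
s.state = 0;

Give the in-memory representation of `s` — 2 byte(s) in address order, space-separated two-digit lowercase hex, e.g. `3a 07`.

rsvd:10 = 418 → 0x1a2 << 6 → word 0x6880
err:1 = 1 → 0x1 << 5 → word 0x68a0
bank:2 = 2 → 0x2 << 3 → word 0x68b0
mode:2 = 3 → 0x3 << 1 → word 0x68b6
state:1 = 0 → 0x0 << 0 → word 0x68b6
word = 0x68b6 → big-endian bytes:
  [0]=0x68  [1]=0xb6

68 b6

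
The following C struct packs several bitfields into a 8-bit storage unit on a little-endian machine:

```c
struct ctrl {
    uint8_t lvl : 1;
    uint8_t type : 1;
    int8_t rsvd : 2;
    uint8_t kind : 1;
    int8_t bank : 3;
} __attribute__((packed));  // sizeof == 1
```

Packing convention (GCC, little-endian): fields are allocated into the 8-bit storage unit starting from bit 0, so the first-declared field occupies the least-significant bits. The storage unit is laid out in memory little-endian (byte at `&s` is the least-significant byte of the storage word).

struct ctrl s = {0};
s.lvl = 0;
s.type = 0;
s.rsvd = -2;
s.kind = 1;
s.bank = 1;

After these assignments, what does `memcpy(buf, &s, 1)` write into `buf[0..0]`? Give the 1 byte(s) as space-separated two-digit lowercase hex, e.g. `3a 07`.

lvl (1b) val=0 bits=0x0 at bit 0: 0x00
type (1b) val=0 bits=0x0 at bit 1: 0x00
rsvd (2b) val=-2 bits=0x2 at bit 2: 0x08
kind (1b) val=1 bits=0x1 at bit 4: 0x18
bank (3b) val=1 bits=0x1 at bit 5: 0x38
word = 0x38 → little-endian bytes:
  [0]=0x38

38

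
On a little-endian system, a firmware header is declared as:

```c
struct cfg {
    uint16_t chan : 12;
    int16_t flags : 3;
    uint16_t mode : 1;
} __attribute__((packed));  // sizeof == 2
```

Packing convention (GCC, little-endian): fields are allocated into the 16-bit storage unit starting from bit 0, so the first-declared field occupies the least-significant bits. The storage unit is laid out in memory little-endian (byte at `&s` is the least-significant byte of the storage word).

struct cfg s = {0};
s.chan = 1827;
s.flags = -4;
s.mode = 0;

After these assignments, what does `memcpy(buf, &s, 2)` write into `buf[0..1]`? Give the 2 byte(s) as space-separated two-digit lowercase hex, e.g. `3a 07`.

[0+:12] chan=1827 & 0xfff = 0x723; word=0x0723
[12+:3] flags=-4 & 0x7 = 0x4; word=0x4723
[15+:1] mode=0 & 0x1 = 0x0; word=0x4723
word = 0x4723 → little-endian bytes:
  [0]=0x23  [1]=0x47

23 47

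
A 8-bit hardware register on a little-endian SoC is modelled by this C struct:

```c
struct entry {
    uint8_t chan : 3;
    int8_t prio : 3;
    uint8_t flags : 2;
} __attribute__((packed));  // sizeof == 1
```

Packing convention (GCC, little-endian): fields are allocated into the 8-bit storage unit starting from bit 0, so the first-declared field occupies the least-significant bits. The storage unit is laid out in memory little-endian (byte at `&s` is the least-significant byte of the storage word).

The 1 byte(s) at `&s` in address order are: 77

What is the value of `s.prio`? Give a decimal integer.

[0]=0x77 (little-endian) → word 0x77
chan:3 @ bit 0 → (0x77>>0)&0x7 = 0x7
prio:3 @ bit 3 → (0x77>>3)&0x7 = 0x6  ←
flags:2 @ bit 6 → (0x77>>6)&0x3 = 0x1
prio signed 3b, MSB=1: 6 - 8 = -2

-2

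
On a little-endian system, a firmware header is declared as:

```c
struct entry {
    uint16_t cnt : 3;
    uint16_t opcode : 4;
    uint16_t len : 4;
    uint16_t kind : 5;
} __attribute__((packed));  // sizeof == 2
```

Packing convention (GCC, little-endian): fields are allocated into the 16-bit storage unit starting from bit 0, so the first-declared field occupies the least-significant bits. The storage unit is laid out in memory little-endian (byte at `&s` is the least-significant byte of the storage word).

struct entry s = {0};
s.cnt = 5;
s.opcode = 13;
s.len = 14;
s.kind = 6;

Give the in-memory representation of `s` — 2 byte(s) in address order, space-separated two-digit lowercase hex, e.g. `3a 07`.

[0+:3] cnt=5 & 0x7 = 0x5; word=0x0005
[3+:4] opcode=13 & 0xf = 0xd; word=0x006d
[7+:4] len=14 & 0xf = 0xe; word=0x076d
[11+:5] kind=6 & 0x1f = 0x6; word=0x376d
word = 0x376d → little-endian bytes:
  [0]=0x6d  [1]=0x37

6d 37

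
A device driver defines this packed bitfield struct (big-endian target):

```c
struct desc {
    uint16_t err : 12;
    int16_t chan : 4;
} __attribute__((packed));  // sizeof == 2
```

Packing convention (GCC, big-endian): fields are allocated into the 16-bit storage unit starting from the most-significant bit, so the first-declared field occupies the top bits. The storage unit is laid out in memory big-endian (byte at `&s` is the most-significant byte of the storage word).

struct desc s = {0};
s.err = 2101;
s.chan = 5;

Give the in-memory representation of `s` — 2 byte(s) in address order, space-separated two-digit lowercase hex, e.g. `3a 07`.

err:12 = 2101 → 0x835 << 4 → word 0x8350
chan:4 = 5 → 0x5 << 0 → word 0x8355
word = 0x8355 → big-endian bytes:
  [0]=0x83  [1]=0x55

83 55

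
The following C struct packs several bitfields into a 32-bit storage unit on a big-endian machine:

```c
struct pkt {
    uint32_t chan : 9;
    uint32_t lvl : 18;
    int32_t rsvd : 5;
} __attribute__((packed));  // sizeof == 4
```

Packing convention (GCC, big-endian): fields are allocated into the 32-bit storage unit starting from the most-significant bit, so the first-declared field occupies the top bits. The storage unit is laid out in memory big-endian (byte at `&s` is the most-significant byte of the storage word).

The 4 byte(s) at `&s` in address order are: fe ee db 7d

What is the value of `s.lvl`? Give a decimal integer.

227035

[0]=0xfe [1]=0xee [2]=0xdb [3]=0x7d (big-endian) → word 0xfeeedb7d
chan [23+:9] = (word>>23) & 0x1ff = 509
lvl [5+:18] = (word>>5) & 0x3ffff = 227035  ←
rsvd [0+:5] = (word>>0) & 0x1f = 29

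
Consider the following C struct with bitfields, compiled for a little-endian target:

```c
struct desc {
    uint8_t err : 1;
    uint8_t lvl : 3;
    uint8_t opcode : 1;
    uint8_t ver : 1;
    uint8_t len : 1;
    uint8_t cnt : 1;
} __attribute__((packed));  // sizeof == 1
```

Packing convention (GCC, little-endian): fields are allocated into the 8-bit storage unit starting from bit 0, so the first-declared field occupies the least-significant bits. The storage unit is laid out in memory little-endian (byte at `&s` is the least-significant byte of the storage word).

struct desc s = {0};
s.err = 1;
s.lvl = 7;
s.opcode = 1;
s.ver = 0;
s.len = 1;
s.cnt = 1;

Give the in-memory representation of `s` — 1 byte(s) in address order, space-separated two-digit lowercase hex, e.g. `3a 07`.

df

[0+:1] err=1 & 0x1 = 0x1; word=0x01
[1+:3] lvl=7 & 0x7 = 0x7; word=0x0f
[4+:1] opcode=1 & 0x1 = 0x1; word=0x1f
[5+:1] ver=0 & 0x1 = 0x0; word=0x1f
[6+:1] len=1 & 0x1 = 0x1; word=0x5f
[7+:1] cnt=1 & 0x1 = 0x1; word=0xdf
word = 0xdf → little-endian bytes:
  [0]=0xdf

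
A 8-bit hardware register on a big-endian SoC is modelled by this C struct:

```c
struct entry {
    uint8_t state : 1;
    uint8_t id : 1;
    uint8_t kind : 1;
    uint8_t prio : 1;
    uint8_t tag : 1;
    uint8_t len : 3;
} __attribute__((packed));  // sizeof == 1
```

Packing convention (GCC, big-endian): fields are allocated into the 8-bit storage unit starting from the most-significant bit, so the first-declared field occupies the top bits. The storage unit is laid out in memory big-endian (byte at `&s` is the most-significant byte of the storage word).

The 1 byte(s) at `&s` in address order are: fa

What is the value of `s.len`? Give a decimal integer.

2

[0]=0xfa (big-endian) → word 0xfa
state:1 @ bit 7 → (0xfa>>7)&0x1 = 0x1
id:1 @ bit 6 → (0xfa>>6)&0x1 = 0x1
kind:1 @ bit 5 → (0xfa>>5)&0x1 = 0x1
prio:1 @ bit 4 → (0xfa>>4)&0x1 = 0x1
tag:1 @ bit 3 → (0xfa>>3)&0x1 = 0x1
len:3 @ bit 0 → (0xfa>>0)&0x7 = 0x2  ←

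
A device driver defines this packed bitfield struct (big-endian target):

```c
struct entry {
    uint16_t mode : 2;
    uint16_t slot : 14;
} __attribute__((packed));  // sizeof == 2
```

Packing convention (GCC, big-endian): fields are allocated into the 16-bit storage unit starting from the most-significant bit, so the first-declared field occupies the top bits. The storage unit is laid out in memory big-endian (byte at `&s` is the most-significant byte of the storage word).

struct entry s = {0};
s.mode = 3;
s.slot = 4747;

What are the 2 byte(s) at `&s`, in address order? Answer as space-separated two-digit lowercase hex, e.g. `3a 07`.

d2 8b

[14+:2] mode=3 & 0x3 = 0x3; word=0xc000
[0+:14] slot=4747 & 0x3fff = 0x128b; word=0xd28b
word = 0xd28b → big-endian bytes:
  [0]=0xd2  [1]=0x8b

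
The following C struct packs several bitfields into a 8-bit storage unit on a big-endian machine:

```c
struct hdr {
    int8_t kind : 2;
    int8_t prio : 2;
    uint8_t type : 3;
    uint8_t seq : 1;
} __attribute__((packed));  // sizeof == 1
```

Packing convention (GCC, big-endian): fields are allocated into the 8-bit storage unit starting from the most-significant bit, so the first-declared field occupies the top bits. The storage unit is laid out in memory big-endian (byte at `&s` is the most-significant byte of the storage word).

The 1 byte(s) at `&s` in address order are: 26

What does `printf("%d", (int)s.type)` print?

[0]=0x26 (big-endian) → word 0x26
kind:2 @ bit 6 → (0x26>>6)&0x3 = 0x0
prio:2 @ bit 4 → (0x26>>4)&0x3 = 0x2
type:3 @ bit 1 → (0x26>>1)&0x7 = 0x3  ←
seq:1 @ bit 0 → (0x26>>0)&0x1 = 0x0

3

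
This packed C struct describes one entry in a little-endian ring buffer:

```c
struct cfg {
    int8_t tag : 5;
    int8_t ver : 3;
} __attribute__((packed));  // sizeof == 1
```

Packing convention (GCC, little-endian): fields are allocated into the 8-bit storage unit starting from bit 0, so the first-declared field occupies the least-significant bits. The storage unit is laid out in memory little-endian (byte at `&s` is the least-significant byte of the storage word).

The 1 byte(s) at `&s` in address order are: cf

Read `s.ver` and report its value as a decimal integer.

[0]=0xcf (little-endian) → word 0xcf
tag [0+:5] = (word>>0) & 0x1f = 15
ver [5+:3] = (word>>5) & 0x7 = 6  ←
ver signed 3b, MSB=1: 6 - 8 = -2

-2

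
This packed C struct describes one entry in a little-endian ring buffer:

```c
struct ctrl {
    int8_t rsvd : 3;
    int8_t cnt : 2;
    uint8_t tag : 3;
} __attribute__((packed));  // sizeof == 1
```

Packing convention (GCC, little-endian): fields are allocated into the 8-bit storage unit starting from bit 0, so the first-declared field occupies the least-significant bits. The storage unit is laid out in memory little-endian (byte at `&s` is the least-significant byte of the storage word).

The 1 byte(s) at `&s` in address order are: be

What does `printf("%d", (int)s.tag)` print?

[0]=0xbe (little-endian) → word 0xbe
rsvd [0+:3] = (word>>0) & 0x7 = 6
cnt [3+:2] = (word>>3) & 0x3 = 3
tag [5+:3] = (word>>5) & 0x7 = 5  ←

5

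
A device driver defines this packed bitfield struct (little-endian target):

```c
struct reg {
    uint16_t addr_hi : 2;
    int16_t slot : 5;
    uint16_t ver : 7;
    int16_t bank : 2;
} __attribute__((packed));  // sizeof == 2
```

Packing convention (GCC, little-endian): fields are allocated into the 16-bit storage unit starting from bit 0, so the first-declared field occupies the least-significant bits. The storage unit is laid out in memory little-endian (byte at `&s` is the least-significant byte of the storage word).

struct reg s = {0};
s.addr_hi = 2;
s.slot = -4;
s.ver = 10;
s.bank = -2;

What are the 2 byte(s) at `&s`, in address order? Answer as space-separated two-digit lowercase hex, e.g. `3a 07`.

addr_hi (2b) val=2 bits=0x2 at bit 0: 0x0002
slot (5b) val=-4 bits=0x1c at bit 2: 0x0072
ver (7b) val=10 bits=0xa at bit 7: 0x0572
bank (2b) val=-2 bits=0x2 at bit 14: 0x8572
word = 0x8572 → little-endian bytes:
  [0]=0x72  [1]=0x85

72 85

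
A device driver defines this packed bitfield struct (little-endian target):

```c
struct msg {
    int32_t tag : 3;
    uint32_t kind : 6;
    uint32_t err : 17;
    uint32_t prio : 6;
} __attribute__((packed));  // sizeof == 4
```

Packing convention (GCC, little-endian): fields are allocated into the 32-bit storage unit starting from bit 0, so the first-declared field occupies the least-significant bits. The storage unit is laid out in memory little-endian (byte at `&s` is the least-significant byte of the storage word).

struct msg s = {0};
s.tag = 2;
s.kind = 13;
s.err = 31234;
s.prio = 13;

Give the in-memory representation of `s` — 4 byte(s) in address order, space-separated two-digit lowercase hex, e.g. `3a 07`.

6a 04 f4 34

[0+:3] tag=2 & 0x7 = 0x2; word=0x00000002
[3+:6] kind=13 & 0x3f = 0xd; word=0x0000006a
[9+:17] err=31234 & 0x1ffff = 0x7a02; word=0x00f4046a
[26+:6] prio=13 & 0x3f = 0xd; word=0x34f4046a
word = 0x34f4046a → little-endian bytes:
  [0]=0x6a  [1]=0x04  [2]=0xf4  [3]=0x34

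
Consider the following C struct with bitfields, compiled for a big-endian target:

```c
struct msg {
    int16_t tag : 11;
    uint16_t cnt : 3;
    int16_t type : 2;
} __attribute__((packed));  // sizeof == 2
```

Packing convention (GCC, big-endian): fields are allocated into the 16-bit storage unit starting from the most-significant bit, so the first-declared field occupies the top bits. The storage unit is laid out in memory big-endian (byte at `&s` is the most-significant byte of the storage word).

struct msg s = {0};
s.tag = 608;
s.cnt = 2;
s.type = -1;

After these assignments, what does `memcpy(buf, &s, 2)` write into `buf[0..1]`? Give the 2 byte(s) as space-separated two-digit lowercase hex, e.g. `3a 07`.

4c 0b

[5+:11] tag=608 & 0x7ff = 0x260; word=0x4c00
[2+:3] cnt=2 & 0x7 = 0x2; word=0x4c08
[0+:2] type=-1 & 0x3 = 0x3; word=0x4c0b
word = 0x4c0b → big-endian bytes:
  [0]=0x4c  [1]=0x0b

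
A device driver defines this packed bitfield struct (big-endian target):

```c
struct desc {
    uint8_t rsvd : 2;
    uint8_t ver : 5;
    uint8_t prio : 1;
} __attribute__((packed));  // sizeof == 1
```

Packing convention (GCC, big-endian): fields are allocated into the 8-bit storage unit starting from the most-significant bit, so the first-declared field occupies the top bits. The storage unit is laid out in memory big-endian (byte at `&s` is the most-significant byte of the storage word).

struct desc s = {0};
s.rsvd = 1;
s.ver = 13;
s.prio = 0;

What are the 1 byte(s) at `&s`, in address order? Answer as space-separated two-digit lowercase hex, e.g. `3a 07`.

5a

[6+:2] rsvd=1 & 0x3 = 0x1; word=0x40
[1+:5] ver=13 & 0x1f = 0xd; word=0x5a
[0+:1] prio=0 & 0x1 = 0x0; word=0x5a
word = 0x5a → big-endian bytes:
  [0]=0x5a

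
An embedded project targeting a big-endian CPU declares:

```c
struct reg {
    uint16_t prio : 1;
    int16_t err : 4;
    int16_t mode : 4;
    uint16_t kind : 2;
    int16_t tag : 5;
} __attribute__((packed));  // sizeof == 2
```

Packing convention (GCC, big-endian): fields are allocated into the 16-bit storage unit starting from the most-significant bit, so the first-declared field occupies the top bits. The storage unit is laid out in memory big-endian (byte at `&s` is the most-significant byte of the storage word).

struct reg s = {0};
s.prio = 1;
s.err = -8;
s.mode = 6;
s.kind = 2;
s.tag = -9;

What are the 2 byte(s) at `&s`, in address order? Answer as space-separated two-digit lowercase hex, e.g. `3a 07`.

c3 57

[15+:1] prio=1 & 0x1 = 0x1; word=0x8000
[11+:4] err=-8 & 0xf = 0x8; word=0xc000
[7+:4] mode=6 & 0xf = 0x6; word=0xc300
[5+:2] kind=2 & 0x3 = 0x2; word=0xc340
[0+:5] tag=-9 & 0x1f = 0x17; word=0xc357
word = 0xc357 → big-endian bytes:
  [0]=0xc3  [1]=0x57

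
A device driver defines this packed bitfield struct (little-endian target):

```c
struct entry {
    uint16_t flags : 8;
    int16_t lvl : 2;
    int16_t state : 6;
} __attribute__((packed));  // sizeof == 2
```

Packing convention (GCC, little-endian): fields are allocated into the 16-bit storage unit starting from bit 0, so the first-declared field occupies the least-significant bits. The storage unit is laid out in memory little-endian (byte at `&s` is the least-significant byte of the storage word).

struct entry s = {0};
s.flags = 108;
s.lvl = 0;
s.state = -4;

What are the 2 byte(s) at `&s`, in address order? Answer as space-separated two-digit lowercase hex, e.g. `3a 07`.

flags:8 = 108 → 0x6c << 0 → word 0x006c
lvl:2 = 0 → 0x0 << 8 → word 0x006c
state:6 = -4 → 0x3c << 10 → word 0xf06c
word = 0xf06c → little-endian bytes:
  [0]=0x6c  [1]=0xf0

6c f0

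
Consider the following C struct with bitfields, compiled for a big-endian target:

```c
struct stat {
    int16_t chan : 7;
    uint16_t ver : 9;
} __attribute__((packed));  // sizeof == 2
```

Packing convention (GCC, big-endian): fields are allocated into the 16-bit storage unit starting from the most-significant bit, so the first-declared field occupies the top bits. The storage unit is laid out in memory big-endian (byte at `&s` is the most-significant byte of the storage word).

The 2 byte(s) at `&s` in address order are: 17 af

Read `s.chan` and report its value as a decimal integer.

11

[0]=0x17 [1]=0xaf (big-endian) → word 0x17af
chan [9+:7] = (word>>9) & 0x7f = 11  ←
ver [0+:9] = (word>>0) & 0x1ff = 431
chan signed 7b, MSB=0: value = 11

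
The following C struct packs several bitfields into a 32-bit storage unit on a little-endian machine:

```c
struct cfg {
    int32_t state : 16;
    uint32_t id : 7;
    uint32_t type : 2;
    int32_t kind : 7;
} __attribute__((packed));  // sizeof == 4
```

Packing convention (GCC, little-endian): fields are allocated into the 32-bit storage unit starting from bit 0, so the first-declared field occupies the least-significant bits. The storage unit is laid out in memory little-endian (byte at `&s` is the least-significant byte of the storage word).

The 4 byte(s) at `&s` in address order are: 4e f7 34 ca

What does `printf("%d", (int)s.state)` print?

[0]=0x4e [1]=0xf7 [2]=0x34 [3]=0xca (little-endian) → word 0xca34f74e
state [0+:16] = (word>>0) & 0xffff = 63310  ←
id [16+:7] = (word>>16) & 0x7f = 52
type [23+:2] = (word>>23) & 0x3 = 0
kind [25+:7] = (word>>25) & 0x7f = 101
state signed 16b, MSB=1: 63310 - 65536 = -2226

-2226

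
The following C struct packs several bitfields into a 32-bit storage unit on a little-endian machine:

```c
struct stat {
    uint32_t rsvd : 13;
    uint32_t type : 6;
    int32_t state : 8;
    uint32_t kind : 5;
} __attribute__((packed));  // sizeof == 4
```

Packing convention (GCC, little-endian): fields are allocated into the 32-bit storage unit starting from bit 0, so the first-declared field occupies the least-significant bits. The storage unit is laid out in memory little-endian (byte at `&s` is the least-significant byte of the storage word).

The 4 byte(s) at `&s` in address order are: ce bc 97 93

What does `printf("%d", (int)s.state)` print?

[0]=0xce [1]=0xbc [2]=0x97 [3]=0x93 (little-endian) → word 0x9397bcce
rsvd:13 @ bit 0 → (0x9397bcce>>0)&0x1fff = 0x1cce
type:6 @ bit 13 → (0x9397bcce>>13)&0x3f = 0x3d
state:8 @ bit 19 → (0x9397bcce>>19)&0xff = 0x72  ←
kind:5 @ bit 27 → (0x9397bcce>>27)&0x1f = 0x12
state signed 8b, MSB=0: value = 114

114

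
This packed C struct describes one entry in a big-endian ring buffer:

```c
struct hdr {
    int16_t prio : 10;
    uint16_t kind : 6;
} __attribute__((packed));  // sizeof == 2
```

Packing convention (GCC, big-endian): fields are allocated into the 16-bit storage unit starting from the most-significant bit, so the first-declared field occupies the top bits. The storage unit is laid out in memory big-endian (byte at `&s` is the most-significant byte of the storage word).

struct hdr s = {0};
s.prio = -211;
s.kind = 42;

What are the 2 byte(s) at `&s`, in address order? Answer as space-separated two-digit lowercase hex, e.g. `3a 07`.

prio:10 = -211 → 0x32d << 6 → word 0xcb40
kind:6 = 42 → 0x2a << 0 → word 0xcb6a
word = 0xcb6a → big-endian bytes:
  [0]=0xcb  [1]=0x6a

cb 6a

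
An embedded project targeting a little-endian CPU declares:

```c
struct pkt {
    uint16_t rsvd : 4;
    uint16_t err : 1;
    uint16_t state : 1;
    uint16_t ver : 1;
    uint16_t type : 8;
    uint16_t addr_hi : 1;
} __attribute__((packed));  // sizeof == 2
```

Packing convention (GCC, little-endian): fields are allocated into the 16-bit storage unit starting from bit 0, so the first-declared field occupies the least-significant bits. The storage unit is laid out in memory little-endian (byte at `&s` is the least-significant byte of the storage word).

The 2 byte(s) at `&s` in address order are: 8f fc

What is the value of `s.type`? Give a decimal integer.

249

[0]=0x8f [1]=0xfc (little-endian) → word 0xfc8f
rsvd [0+:4] = (word>>0) & 0xf = 15
err [4+:1] = (word>>4) & 0x1 = 0
state [5+:1] = (word>>5) & 0x1 = 0
ver [6+:1] = (word>>6) & 0x1 = 0
type [7+:8] = (word>>7) & 0xff = 249  ←
addr_hi [15+:1] = (word>>15) & 0x1 = 1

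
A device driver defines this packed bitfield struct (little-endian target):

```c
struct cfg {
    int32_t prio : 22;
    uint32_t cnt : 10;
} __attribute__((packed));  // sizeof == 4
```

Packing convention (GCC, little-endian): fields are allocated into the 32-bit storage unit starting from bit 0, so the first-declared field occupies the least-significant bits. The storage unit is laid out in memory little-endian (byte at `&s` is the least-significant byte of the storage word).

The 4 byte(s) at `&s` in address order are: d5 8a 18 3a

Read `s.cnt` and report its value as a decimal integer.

232

[0]=0xd5 [1]=0x8a [2]=0x18 [3]=0x3a (little-endian) → word 0x3a188ad5
prio [0+:22] = (word>>0) & 0x3fffff = 1608405
cnt [22+:10] = (word>>22) & 0x3ff = 232  ←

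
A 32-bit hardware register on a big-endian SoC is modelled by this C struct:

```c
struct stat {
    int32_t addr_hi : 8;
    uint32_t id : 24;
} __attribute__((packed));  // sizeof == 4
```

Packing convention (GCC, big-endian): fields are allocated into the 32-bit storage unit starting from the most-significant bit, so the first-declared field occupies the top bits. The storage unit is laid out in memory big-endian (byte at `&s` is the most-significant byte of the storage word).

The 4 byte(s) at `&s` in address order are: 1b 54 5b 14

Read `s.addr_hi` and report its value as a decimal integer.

27

[0]=0x1b [1]=0x54 [2]=0x5b [3]=0x14 (big-endian) → word 0x1b545b14
addr_hi:8 @ bit 24 → (0x1b545b14>>24)&0xff = 0x1b  ←
id:24 @ bit 0 → (0x1b545b14>>0)&0xffffff = 0x545b14
addr_hi signed 8b, MSB=0: value = 27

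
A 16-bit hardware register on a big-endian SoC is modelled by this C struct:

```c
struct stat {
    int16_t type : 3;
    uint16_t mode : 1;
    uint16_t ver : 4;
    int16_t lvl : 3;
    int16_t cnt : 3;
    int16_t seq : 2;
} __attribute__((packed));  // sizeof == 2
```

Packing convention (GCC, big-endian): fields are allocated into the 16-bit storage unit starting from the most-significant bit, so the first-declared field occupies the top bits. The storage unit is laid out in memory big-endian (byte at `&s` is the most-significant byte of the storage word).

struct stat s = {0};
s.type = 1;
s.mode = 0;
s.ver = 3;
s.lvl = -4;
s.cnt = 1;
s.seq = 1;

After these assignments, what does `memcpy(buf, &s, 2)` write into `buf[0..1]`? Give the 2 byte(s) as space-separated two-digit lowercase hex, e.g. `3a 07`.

23 85

[13+:3] type=1 & 0x7 = 0x1; word=0x2000
[12+:1] mode=0 & 0x1 = 0x0; word=0x2000
[8+:4] ver=3 & 0xf = 0x3; word=0x2300
[5+:3] lvl=-4 & 0x7 = 0x4; word=0x2380
[2+:3] cnt=1 & 0x7 = 0x1; word=0x2384
[0+:2] seq=1 & 0x3 = 0x1; word=0x2385
word = 0x2385 → big-endian bytes:
  [0]=0x23  [1]=0x85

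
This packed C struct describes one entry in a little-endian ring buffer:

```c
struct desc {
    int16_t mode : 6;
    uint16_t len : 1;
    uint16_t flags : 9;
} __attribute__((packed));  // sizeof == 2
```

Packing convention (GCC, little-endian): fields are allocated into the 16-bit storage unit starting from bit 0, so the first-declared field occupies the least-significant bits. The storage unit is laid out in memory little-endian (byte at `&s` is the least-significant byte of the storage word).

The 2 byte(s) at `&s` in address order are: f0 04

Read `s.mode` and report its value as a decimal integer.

[0]=0xf0 [1]=0x04 (little-endian) → word 0x04f0
mode:6 @ bit 0 → (0x04f0>>0)&0x3f = 0x30  ←
len:1 @ bit 6 → (0x04f0>>6)&0x1 = 0x1
flags:9 @ bit 7 → (0x04f0>>7)&0x1ff = 0x9
mode signed 6b, MSB=1: 48 - 64 = -16

-16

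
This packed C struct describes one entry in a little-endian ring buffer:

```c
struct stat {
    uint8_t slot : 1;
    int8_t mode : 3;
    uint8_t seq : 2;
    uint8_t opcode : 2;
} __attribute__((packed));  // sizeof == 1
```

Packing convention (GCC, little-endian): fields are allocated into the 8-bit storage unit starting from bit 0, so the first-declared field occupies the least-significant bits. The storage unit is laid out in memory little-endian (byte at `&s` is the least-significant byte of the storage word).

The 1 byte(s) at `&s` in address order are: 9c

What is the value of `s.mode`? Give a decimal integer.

[0]=0x9c (little-endian) → word 0x9c
slot [0+:1] = (word>>0) & 0x1 = 0
mode [1+:3] = (word>>1) & 0x7 = 6  ←
seq [4+:2] = (word>>4) & 0x3 = 1
opcode [6+:2] = (word>>6) & 0x3 = 2
mode signed 3b, MSB=1: 6 - 8 = -2

-2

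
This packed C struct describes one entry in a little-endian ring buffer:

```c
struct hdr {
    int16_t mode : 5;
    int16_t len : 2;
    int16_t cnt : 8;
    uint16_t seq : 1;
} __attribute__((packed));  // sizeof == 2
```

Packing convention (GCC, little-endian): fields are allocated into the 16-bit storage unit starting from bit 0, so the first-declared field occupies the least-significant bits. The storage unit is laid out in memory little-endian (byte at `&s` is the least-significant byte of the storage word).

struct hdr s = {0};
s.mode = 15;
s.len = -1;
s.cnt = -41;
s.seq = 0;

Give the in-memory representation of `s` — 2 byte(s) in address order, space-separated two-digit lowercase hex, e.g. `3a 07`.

ef 6b

mode (5b) val=15 bits=0xf at bit 0: 0x000f
len (2b) val=-1 bits=0x3 at bit 5: 0x006f
cnt (8b) val=-41 bits=0xd7 at bit 7: 0x6bef
seq (1b) val=0 bits=0x0 at bit 15: 0x6bef
word = 0x6bef → little-endian bytes:
  [0]=0xef  [1]=0x6b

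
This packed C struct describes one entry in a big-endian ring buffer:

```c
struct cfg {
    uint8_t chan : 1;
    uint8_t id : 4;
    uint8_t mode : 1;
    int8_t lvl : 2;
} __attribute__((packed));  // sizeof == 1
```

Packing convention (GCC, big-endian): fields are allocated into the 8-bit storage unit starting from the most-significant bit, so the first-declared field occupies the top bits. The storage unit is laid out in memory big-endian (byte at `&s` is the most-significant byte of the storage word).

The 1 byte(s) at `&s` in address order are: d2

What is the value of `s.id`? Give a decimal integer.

10

[0]=0xd2 (big-endian) → word 0xd2
chan:1 @ bit 7 → (0xd2>>7)&0x1 = 0x1
id:4 @ bit 3 → (0xd2>>3)&0xf = 0xa  ←
mode:1 @ bit 2 → (0xd2>>2)&0x1 = 0x0
lvl:2 @ bit 0 → (0xd2>>0)&0x3 = 0x2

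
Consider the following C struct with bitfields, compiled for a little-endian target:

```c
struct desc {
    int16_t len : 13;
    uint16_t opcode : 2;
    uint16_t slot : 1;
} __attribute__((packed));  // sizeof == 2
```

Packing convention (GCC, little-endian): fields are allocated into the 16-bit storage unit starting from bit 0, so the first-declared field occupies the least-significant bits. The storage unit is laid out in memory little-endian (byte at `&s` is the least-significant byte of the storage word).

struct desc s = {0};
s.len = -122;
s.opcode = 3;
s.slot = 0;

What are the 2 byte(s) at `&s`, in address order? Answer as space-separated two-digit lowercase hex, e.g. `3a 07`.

86 7f

len (13b) val=-122 bits=0x1f86 at bit 0: 0x1f86
opcode (2b) val=3 bits=0x3 at bit 13: 0x7f86
slot (1b) val=0 bits=0x0 at bit 15: 0x7f86
word = 0x7f86 → little-endian bytes:
  [0]=0x86  [1]=0x7f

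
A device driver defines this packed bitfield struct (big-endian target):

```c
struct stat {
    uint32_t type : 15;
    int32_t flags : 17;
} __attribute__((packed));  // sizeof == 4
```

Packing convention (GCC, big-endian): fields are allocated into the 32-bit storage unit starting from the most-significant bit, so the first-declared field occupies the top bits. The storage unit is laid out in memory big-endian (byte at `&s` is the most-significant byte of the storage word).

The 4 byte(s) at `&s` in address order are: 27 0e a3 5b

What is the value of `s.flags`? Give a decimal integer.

[0]=0x27 [1]=0x0e [2]=0xa3 [3]=0x5b (big-endian) → word 0x270ea35b
type [17+:15] = (word>>17) & 0x7fff = 4999
flags [0+:17] = (word>>0) & 0x1ffff = 41819  ←
flags signed 17b, MSB=0: value = 41819

41819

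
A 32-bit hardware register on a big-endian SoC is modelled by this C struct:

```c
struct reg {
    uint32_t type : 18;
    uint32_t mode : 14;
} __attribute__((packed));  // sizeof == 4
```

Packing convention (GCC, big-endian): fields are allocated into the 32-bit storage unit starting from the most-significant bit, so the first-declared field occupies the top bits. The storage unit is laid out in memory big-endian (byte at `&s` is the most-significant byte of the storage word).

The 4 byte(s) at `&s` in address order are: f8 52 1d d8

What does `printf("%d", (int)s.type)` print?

[0]=0xf8 [1]=0x52 [2]=0x1d [3]=0xd8 (big-endian) → word 0xf8521dd8
type:18 @ bit 14 → (0xf8521dd8>>14)&0x3ffff = 0x3e148  ←
mode:14 @ bit 0 → (0xf8521dd8>>0)&0x3fff = 0x1dd8

254280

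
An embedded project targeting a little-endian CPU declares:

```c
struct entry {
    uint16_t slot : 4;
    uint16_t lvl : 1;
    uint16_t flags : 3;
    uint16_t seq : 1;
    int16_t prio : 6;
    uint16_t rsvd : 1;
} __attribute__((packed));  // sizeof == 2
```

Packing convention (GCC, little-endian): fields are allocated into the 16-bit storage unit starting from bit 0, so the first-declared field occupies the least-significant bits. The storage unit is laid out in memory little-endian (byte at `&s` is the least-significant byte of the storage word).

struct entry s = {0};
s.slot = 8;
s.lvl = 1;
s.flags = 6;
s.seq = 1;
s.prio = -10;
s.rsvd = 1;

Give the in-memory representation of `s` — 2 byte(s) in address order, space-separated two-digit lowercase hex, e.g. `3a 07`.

d8 ed

slot:4 = 8 → 0x8 << 0 → word 0x0008
lvl:1 = 1 → 0x1 << 4 → word 0x0018
flags:3 = 6 → 0x6 << 5 → word 0x00d8
seq:1 = 1 → 0x1 << 8 → word 0x01d8
prio:6 = -10 → 0x36 << 9 → word 0x6dd8
rsvd:1 = 1 → 0x1 << 15 → word 0xedd8
word = 0xedd8 → little-endian bytes:
  [0]=0xd8  [1]=0xed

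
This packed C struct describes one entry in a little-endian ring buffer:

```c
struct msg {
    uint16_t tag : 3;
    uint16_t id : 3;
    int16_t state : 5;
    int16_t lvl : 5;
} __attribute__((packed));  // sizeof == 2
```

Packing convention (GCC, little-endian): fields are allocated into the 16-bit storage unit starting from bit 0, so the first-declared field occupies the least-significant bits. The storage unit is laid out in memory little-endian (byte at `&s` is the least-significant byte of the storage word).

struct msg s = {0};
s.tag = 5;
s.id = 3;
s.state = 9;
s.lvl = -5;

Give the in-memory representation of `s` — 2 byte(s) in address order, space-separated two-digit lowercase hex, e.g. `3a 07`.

tag (3b) val=5 bits=0x5 at bit 0: 0x0005
id (3b) val=3 bits=0x3 at bit 3: 0x001d
state (5b) val=9 bits=0x9 at bit 6: 0x025d
lvl (5b) val=-5 bits=0x1b at bit 11: 0xda5d
word = 0xda5d → little-endian bytes:
  [0]=0x5d  [1]=0xda

5d da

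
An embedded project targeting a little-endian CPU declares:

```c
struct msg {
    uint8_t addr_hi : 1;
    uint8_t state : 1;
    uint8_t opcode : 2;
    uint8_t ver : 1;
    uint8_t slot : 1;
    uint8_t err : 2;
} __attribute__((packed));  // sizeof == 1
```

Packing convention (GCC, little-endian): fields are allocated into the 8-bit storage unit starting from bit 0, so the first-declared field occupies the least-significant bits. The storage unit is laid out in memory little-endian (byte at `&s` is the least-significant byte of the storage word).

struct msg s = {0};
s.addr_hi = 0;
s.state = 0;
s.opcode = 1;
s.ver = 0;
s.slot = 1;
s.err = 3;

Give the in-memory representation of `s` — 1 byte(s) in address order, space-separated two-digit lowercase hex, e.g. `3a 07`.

e4

addr_hi (1b) val=0 bits=0x0 at bit 0: 0x00
state (1b) val=0 bits=0x0 at bit 1: 0x00
opcode (2b) val=1 bits=0x1 at bit 2: 0x04
ver (1b) val=0 bits=0x0 at bit 4: 0x04
slot (1b) val=1 bits=0x1 at bit 5: 0x24
err (2b) val=3 bits=0x3 at bit 6: 0xe4
word = 0xe4 → little-endian bytes:
  [0]=0xe4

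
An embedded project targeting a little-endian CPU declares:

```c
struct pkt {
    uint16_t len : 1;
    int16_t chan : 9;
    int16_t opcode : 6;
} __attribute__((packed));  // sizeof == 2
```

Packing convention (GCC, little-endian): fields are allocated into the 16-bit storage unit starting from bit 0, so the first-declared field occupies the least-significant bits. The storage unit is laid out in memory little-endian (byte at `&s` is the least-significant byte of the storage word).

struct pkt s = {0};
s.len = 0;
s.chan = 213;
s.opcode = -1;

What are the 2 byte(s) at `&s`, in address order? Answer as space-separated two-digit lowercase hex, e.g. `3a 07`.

aa fd

len:1 = 0 → 0x0 << 0 → word 0x0000
chan:9 = 213 → 0xd5 << 1 → word 0x01aa
opcode:6 = -1 → 0x3f << 10 → word 0xfdaa
word = 0xfdaa → little-endian bytes:
  [0]=0xaa  [1]=0xfd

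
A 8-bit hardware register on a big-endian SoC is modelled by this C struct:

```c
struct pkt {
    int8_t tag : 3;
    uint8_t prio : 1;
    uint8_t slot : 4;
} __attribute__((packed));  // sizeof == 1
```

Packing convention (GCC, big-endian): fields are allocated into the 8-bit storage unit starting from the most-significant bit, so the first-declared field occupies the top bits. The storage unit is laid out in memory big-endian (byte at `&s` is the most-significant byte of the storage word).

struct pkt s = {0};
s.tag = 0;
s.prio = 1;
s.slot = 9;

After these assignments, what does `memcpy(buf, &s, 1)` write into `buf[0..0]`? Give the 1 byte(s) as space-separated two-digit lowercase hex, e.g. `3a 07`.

19

tag (3b) val=0 bits=0x0 at bit 5: 0x00
prio (1b) val=1 bits=0x1 at bit 4: 0x10
slot (4b) val=9 bits=0x9 at bit 0: 0x19
word = 0x19 → big-endian bytes:
  [0]=0x19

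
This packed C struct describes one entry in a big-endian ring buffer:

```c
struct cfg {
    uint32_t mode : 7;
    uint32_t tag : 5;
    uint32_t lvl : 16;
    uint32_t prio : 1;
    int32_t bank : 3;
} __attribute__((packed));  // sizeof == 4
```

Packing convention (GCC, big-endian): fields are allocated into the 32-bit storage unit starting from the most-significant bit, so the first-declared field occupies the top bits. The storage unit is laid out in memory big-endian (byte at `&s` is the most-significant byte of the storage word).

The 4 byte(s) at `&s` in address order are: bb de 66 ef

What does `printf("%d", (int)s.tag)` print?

29

[0]=0xbb [1]=0xde [2]=0x66 [3]=0xef (big-endian) → word 0xbbde66ef
mode [25+:7] = (word>>25) & 0x7f = 93
tag [20+:5] = (word>>20) & 0x1f = 29  ←
lvl [4+:16] = (word>>4) & 0xffff = 58990
prio [3+:1] = (word>>3) & 0x1 = 1
bank [0+:3] = (word>>0) & 0x7 = 7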